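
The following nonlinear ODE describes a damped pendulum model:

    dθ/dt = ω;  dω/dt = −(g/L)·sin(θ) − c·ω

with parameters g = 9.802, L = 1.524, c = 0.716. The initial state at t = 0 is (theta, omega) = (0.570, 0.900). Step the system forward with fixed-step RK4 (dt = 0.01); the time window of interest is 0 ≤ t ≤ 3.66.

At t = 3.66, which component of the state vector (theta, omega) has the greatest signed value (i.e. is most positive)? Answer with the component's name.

largest component: theta

t=0.000: state=(0.570, 0.900)
step 1 (dt=0.01): k1=(0.900, -4.115), k2=(0.879, -4.125), k3=(0.879, -4.124), k4=(0.859, -4.133); state += dt/6·(k1+2k2+2k3+k4)
t=0.010: state=(0.579, 0.859)
t=0.020: state=(0.587, 0.817)
t=0.030: state=(0.595, 0.776)
continuing one RK4 step at a time; state shown every 20 steps (Δt=0.2):
t=0.200: state=(0.667, 0.071)
t=0.400: state=(0.605, -0.661)
t=0.600: state=(0.418, -1.165)
t=0.800: state=(0.160, -1.350)
t=1.000: state=(-0.100, -1.199)
t=1.200: state=(-0.302, -0.790)
t=1.400: state=(-0.408, -0.257)
t=1.600: state=(-0.406, 0.261)
t=1.800: state=(-0.312, 0.653)
t=2.000: state=(-0.158, 0.846)
t=2.200: state=(0.012, 0.817)
t=2.400: state=(0.156, 0.601)
t=2.600: state=(0.245, 0.275)
t=2.800: state=(0.265, -0.071)
t=3.000: state=(0.221, -0.355)
t=3.200: state=(0.131, -0.519)
t=3.400: state=(0.023, -0.541)
t=3.600: state=(-0.077, -0.433)
t=3.660: state=(-0.101, -0.381)
compare at T: theta=-0.101, omega=-0.381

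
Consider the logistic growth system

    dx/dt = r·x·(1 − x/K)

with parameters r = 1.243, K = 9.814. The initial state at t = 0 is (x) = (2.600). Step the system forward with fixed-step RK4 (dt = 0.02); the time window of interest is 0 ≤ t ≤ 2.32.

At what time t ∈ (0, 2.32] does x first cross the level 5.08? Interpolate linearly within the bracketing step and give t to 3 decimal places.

t=0.000: state=(2.600)
step 1 (dt=0.02): k1=(2.376), k2=(2.389), k3=(2.389), k4=(2.403); state += dt/6·(k1+2k2+2k3+k4)
t=0.020: state=(2.648)
t=0.040: state=(2.696)
t=0.060: state=(2.745)
continuing one RK4 step at a time; state shown every 5 steps (Δt=0.1):
t=0.100: state=(2.844)
t=0.200: state=(3.102)
t=0.300: state=(3.371)
t=0.400: state=(3.652)
t=0.500: state=(3.941)
t=0.600: state=(4.237)
t=0.700: state=(4.539)
t=0.800: state=(4.843)
t=0.860: state=(5.026)
next step: t=0.880: state=(5.087) — x has crossed 5.08
linear interpolation between t=0.860 (5.02589) and t=0.880 (5.08683) → t≈0.878

t = 0.878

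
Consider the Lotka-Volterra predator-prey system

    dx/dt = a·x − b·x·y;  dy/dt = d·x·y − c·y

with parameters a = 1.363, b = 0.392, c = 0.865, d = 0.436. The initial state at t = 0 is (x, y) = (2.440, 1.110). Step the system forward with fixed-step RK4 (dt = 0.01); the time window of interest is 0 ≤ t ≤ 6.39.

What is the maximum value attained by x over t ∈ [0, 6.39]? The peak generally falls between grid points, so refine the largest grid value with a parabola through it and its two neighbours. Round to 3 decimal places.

t=0.000: state=(2.440, 1.110)
step 1 (dt=0.01): k1=(2.264, 0.221), k2=(2.273, 0.226), k3=(2.273, 0.226), k4=(2.283, 0.232); state += dt/6·(k1+2k2+2k3+k4)
t=0.010: state=(2.463, 1.112)
t=0.020: state=(2.486, 1.115)
t=0.030: state=(2.509, 1.117)
continuing one RK4 step at a time; state shown every 25 steps (Δt=0.25):
t=0.250: state=(3.065, 1.206)
t=0.500: state=(3.795, 1.410)
t=0.750: state=(4.569, 1.792)
t=1.000: state=(5.229, 2.468)
t=1.250: state=(5.488, 3.584)
t=1.500: state=(5.042, 5.162)
t=1.750: state=(3.934, 6.810)
t=2.000: state=(2.677, 7.855)
t=2.250: state=(1.718, 8.011)
t=2.500: state=(1.125, 7.513)
t=2.750: state=(0.787, 6.705)
t=3.000: state=(0.599, 5.819)
t=3.250: state=(0.497, 4.972)
t=3.500: state=(0.445, 4.215)
t=3.750: state=(0.428, 3.560)
t=4.000: state=(0.437, 3.005)
t=4.250: state=(0.468, 2.543)
t=4.500: state=(0.523, 2.162)
t=4.750: state=(0.605, 1.851)
t=5.000: state=(0.718, 1.602)
t=5.250: state=(0.872, 1.407)
t=5.500: state=(1.076, 1.259)
t=5.750: state=(1.344, 1.157)
t=6.000: state=(1.693, 1.099)
t=6.250: state=(2.139, 1.090)
t=6.390: state=(2.437, 1.110)
largest grid value and its neighbours: x(1.220)=5.48969, x(1.230)=5.49028, x(1.240)=5.48972
parabola through these three points peaks at t≈1.230 with x≈5.49028

max x = 5.490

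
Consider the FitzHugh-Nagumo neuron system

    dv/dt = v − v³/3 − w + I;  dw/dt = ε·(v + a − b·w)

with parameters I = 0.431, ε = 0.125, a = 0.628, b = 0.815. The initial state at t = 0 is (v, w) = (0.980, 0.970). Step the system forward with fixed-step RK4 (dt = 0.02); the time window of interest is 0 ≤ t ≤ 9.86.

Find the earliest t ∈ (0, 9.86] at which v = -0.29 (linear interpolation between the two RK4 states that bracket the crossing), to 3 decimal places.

t = 5.718

t=0.000: state=(0.980, 0.970)
step 1 (dt=0.02): k1=(0.127, 0.102), k2=(0.126, 0.102), k3=(0.126, 0.102), k4=(0.125, 0.102); state += dt/6·(k1+2k2+2k3+k4)
t=0.020: state=(0.983, 0.972)
t=0.040: state=(0.985, 0.974)
t=0.060: state=(0.987, 0.976)
continuing one RK4 step at a time; state shown every 25 steps (Δt=0.5):
t=0.500: state=(1.031, 1.022)
t=1.000: state=(1.055, 1.073)
t=1.500: state=(1.053, 1.122)
t=2.000: state=(1.029, 1.168)
t=2.500: state=(0.983, 1.210)
t=3.000: state=(0.916, 1.246)
t=3.500: state=(0.826, 1.275)
t=4.000: state=(0.706, 1.297)
t=4.500: state=(0.542, 1.309)
t=5.000: state=(0.303, 1.309)
t=5.500: state=(-0.067, 1.290)
t=5.700: state=(-0.270, 1.275)
next step: t=5.720: state=(-0.292, 1.274) — v has crossed -0.29
linear interpolation between t=5.700 (-0.26966) and t=5.720 (-0.29200) → t≈5.718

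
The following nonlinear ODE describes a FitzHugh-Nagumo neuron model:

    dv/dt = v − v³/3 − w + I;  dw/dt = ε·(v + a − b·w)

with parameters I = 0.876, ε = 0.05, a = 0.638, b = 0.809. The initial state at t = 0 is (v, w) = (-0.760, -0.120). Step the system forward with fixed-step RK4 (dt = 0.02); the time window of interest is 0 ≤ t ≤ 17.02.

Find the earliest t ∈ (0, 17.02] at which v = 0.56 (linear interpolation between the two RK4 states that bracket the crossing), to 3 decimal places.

t=0.000: state=(-0.760, -0.120)
step 1 (dt=0.02): k1=(0.382, -0.001), k2=(0.384, -0.001), k3=(0.384, -0.001), k4=(0.386, -0.001); state += dt/6·(k1+2k2+2k3+k4)
t=0.020: state=(-0.752, -0.120)
t=0.040: state=(-0.745, -0.120)
t=0.060: state=(-0.737, -0.120)
continuing one RK4 step at a time; state shown every 50 steps (Δt=1):
t=1.000: state=(-0.234, -0.110)
t=1.720: state=(0.543, -0.080)
next step: t=1.740: state=(0.572, -0.079) — v has crossed 0.56
linear interpolation between t=1.720 (0.54250) and t=1.740 (0.57160) → t≈1.732

t = 1.732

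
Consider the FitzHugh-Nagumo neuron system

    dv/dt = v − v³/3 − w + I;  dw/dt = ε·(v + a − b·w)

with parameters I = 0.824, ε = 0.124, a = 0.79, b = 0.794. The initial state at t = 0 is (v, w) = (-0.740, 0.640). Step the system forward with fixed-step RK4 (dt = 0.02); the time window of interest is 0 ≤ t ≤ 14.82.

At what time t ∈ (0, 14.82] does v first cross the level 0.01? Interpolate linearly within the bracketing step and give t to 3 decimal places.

t = 10.800

t=0.000: state=(-0.740, 0.640)
step 1 (dt=0.02): k1=(-0.421, -0.057), k2=(-0.422, -0.057), k3=(-0.422, -0.057), k4=(-0.424, -0.058); state += dt/6·(k1+2k2+2k3+k4)
t=0.020: state=(-0.748, 0.639)
t=0.040: state=(-0.757, 0.638)
t=0.060: state=(-0.765, 0.637)
continuing one RK4 step at a time; state shown every 25 steps (Δt=0.5):
t=0.500: state=(-0.961, 0.606)
t=1.000: state=(-1.169, 0.560)
t=1.500: state=(-1.322, 0.505)
t=2.000: state=(-1.404, 0.446)
t=2.500: state=(-1.432, 0.386)
t=3.000: state=(-1.426, 0.329)
t=3.500: state=(-1.400, 0.275)
t=4.000: state=(-1.364, 0.226)
t=4.500: state=(-1.321, 0.182)
t=5.000: state=(-1.274, 0.142)
t=5.500: state=(-1.224, 0.108)
t=6.000: state=(-1.171, 0.078)
t=6.500: state=(-1.114, 0.053)
t=7.000: state=(-1.052, 0.032)
t=7.500: state=(-0.986, 0.017)
t=8.000: state=(-0.911, 0.007)
t=8.500: state=(-0.826, 0.002)
t=9.000: state=(-0.724, 0.002)
t=9.500: state=(-0.598, 0.010)
t=10.000: state=(-0.430, 0.026)
t=10.500: state=(-0.190, 0.053)
t=10.780: state=(-0.005, 0.075)
next step: t=10.800: state=(0.010, 0.077) — v has crossed 0.01
linear interpolation between t=10.780 (-0.00483) and t=10.800 (0.01017) → t≈10.800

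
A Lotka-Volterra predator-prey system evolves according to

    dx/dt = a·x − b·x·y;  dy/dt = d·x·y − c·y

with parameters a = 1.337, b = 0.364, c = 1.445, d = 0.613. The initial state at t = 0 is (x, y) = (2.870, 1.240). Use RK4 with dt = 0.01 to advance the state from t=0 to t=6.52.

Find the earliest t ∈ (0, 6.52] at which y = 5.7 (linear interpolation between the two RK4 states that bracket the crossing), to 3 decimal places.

t = 1.234

t=0.000: state=(2.870, 1.240)
step 1 (dt=0.01): k1=(2.542, 0.390), k2=(2.551, 0.400), k3=(2.551, 0.400), k4=(2.560, 0.410); state += dt/6·(k1+2k2+2k3+k4)
t=0.010: state=(2.896, 1.244)
t=0.020: state=(2.921, 1.248)
t=0.030: state=(2.947, 1.253)
continuing one RK4 step at a time; state shown every 25 steps (Δt=0.25):
t=0.250: state=(3.558, 1.412)
t=0.500: state=(4.303, 1.797)
t=0.750: state=(4.950, 2.552)
t=1.000: state=(5.183, 3.896)
t=1.230: state=(4.735, 5.669)
next step: t=1.240: state=(4.700, 5.752) — y has crossed 5.7
linear interpolation between t=1.230 (5.66930) and t=1.240 (5.75194) → t≈1.234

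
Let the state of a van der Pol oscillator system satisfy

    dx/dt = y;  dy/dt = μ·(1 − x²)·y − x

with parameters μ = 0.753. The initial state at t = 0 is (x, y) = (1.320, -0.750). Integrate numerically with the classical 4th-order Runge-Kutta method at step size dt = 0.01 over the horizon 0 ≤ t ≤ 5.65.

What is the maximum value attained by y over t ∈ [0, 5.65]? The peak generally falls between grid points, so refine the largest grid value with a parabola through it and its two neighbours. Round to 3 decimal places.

max y = 2.425

t=0.000: state=(1.320, -0.750)
step 1 (dt=0.01): k1=(-0.750, -0.901), k2=(-0.755, -0.900), k3=(-0.755, -0.900), k4=(-0.759, -0.900); state += dt/6·(k1+2k2+2k3+k4)
t=0.010: state=(1.312, -0.759)
t=0.020: state=(1.305, -0.768)
t=0.030: state=(1.297, -0.777)
continuing one RK4 step at a time; state shown every 20 steps (Δt=0.2):
t=0.200: state=(1.152, -0.931)
t=0.400: state=(0.947, -1.125)
t=0.600: state=(0.700, -1.349)
t=0.800: state=(0.404, -1.614)
t=1.000: state=(0.052, -1.909)
t=1.200: state=(-0.358, -2.177)
t=1.400: state=(-0.807, -2.278)
t=1.600: state=(-1.247, -2.049)
t=1.800: state=(-1.604, -1.482)
t=2.000: state=(-1.832, -0.800)
t=2.200: state=(-1.932, -0.230)
t=2.400: state=(-1.936, 0.165)
t=2.600: state=(-1.875, 0.427)
t=2.800: state=(-1.770, 0.609)
t=3.000: state=(-1.633, 0.755)
t=3.200: state=(-1.469, 0.891)
t=3.400: state=(-1.276, 1.037)
t=3.600: state=(-1.052, 1.210)
t=3.800: state=(-0.790, 1.424)
t=4.000: state=(-0.479, 1.689)
t=4.200: state=(-0.111, 1.999)
t=4.400: state=(0.320, 2.295)
t=4.600: state=(0.796, 2.424)
t=4.800: state=(1.265, 2.189)
t=5.000: state=(1.646, 1.572)
t=5.200: state=(1.885, 0.833)
t=5.400: state=(1.989, 0.230)
t=5.600: state=(1.991, -0.175)
t=5.650: state=(1.980, -0.250)
largest grid value and its neighbours: y(4.580)=2.42508, y(4.590)=2.42521, y(4.600)=2.42441
parabola through these three points peaks at t≈4.586 with y≈2.42527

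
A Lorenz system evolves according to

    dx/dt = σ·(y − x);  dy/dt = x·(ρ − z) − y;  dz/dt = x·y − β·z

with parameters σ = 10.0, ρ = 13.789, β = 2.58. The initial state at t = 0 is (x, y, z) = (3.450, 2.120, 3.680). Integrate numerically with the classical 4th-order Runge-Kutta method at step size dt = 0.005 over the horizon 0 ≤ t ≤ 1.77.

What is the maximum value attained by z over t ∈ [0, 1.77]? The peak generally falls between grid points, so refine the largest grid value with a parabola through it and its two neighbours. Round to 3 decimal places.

max z = 19.382

t=0.000: state=(3.450, 2.120, 3.680)
step 1 (dt=0.005): k1=(-13.300, 32.756, -2.180), k2=(-12.149, 32.357, -1.957), k3=(-12.187, 32.385, -1.956), k4=(-11.071, 32.011, -1.736); state += dt/6·(k1+2k2+2k3+k4)
t=0.005: state=(3.389, 2.282, 3.670)
t=0.010: state=(3.339, 2.440, 3.663)
t=0.015: state=(3.299, 2.596, 3.657)
continuing one RK4 step at a time; state shown every 20 steps (Δt=0.1):
t=0.100: state=(3.722, 5.141, 3.950)
t=0.200: state=(5.880, 8.655, 5.996)
t=0.300: state=(8.807, 11.443, 11.453)
t=0.400: state=(9.956, 9.146, 18.043)
t=0.500: state=(7.421, 3.822, 18.950)
t=0.600: state=(4.084, 1.394, 15.825)
t=0.700: state=(2.227, 1.122, 12.535)
t=0.800: state=(1.641, 1.471, 9.891)
t=0.900: state=(1.753, 2.114, 7.902)
t=1.000: state=(2.348, 3.189, 6.579)
t=1.100: state=(3.485, 4.950, 6.126)
t=1.200: state=(5.313, 7.488, 7.168)
t=1.300: state=(7.625, 9.842, 10.646)
t=1.400: state=(9.044, 9.300, 15.670)
t=1.500: state=(7.913, 5.637, 17.859)
t=1.600: state=(5.351, 2.908, 16.185)
t=1.700: state=(3.465, 2.183, 13.420)
t=1.770: state=(2.839, 2.300, 11.642)
largest grid value and its neighbours: z(0.455)=19.37018, z(0.460)=19.38175, z(0.465)=19.37697
parabola through these three points peaks at t≈0.461 with z≈19.38210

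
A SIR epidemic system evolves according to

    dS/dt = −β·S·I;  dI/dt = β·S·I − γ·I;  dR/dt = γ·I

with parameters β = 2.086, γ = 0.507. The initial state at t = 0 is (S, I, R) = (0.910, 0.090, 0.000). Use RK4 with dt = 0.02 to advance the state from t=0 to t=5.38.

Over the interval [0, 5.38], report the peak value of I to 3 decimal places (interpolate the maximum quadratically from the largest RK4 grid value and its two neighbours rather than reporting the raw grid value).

max I = 0.436

t=0.000: state=(0.910, 0.090, 0.000)
step 1 (dt=0.02): k1=(-0.171, 0.125, 0.046), k2=(-0.173, 0.127, 0.046), k3=(-0.173, 0.127, 0.046), k4=(-0.175, 0.128, 0.047); state += dt/6·(k1+2k2+2k3+k4)
t=0.020: state=(0.907, 0.093, 0.001)
t=0.040: state=(0.903, 0.095, 0.002)
t=0.060: state=(0.899, 0.098, 0.003)
continuing one RK4 step at a time; state shown every 10 steps (Δt=0.2):
t=0.200: state=(0.872, 0.118, 0.010)
t=0.400: state=(0.824, 0.152, 0.024)
t=0.600: state=(0.767, 0.191, 0.041)
t=0.800: state=(0.702, 0.235, 0.063)
t=1.000: state=(0.631, 0.280, 0.089)
t=1.200: state=(0.556, 0.324, 0.120)
t=1.400: state=(0.481, 0.364, 0.155)
t=1.600: state=(0.411, 0.396, 0.193)
t=1.800: state=(0.346, 0.419, 0.235)
t=2.000: state=(0.290, 0.432, 0.278)
t=2.200: state=(0.242, 0.436, 0.322)
t=2.400: state=(0.202, 0.432, 0.366)
t=2.600: state=(0.169, 0.422, 0.410)
t=2.800: state=(0.142, 0.406, 0.452)
t=3.000: state=(0.120, 0.388, 0.492)
t=3.200: state=(0.103, 0.367, 0.530)
t=3.400: state=(0.089, 0.345, 0.566)
t=3.600: state=(0.077, 0.323, 0.600)
t=3.800: state=(0.068, 0.301, 0.632)
t=4.000: state=(0.060, 0.279, 0.661)
t=4.200: state=(0.054, 0.258, 0.688)
t=4.400: state=(0.048, 0.238, 0.713)
t=4.600: state=(0.044, 0.219, 0.737)
t=4.800: state=(0.040, 0.202, 0.758)
t=5.000: state=(0.037, 0.185, 0.778)
t=5.200: state=(0.034, 0.170, 0.796)
t=5.380: state=(0.032, 0.157, 0.811)
largest grid value and its neighbours: I(2.180)=0.43606, I(2.200)=0.43608, I(2.220)=0.43602
parabola through these three points peaks at t≈2.194 with I≈0.43608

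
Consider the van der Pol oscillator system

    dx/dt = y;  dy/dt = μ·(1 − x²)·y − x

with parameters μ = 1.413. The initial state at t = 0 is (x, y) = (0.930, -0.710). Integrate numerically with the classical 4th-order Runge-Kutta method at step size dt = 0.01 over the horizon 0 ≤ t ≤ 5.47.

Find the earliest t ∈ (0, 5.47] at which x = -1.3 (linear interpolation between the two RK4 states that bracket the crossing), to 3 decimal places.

t = 1.242

t=0.000: state=(0.930, -0.710)
step 1 (dt=0.01): k1=(-0.710, -1.066), k2=(-0.715, -1.070), k3=(-0.715, -1.070), k4=(-0.721, -1.074); state += dt/6·(k1+2k2+2k3+k4)
t=0.010: state=(0.923, -0.721)
t=0.020: state=(0.916, -0.731)
t=0.030: state=(0.908, -0.742)
continuing one RK4 step at a time; state shown every 20 steps (Δt=0.2):
t=0.200: state=(0.765, -0.945)
t=0.400: state=(0.547, -1.252)
t=0.600: state=(0.257, -1.675)
t=0.800: state=(-0.132, -2.229)
t=1.000: state=(-0.633, -2.744)
t=1.200: state=(-1.190, -2.674)
t=1.240: state=(-1.295, -2.544)
next step: t=1.250: state=(-1.320, -2.506) — x has crossed -1.3
linear interpolation between t=1.240 (-1.29487) and t=1.250 (-1.32012) → t≈1.242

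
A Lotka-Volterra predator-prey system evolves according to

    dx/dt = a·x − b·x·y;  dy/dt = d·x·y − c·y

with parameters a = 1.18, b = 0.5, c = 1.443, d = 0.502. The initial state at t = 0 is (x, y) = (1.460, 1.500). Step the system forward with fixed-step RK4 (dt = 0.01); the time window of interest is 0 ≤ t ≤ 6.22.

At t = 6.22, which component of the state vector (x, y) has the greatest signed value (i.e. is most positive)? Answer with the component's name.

t=0.000: state=(1.460, 1.500)
step 1 (dt=0.01): k1=(0.628, -1.065), k2=(0.633, -1.059), k3=(0.633, -1.059), k4=(0.638, -1.053); state += dt/6·(k1+2k2+2k3+k4)
t=0.010: state=(1.466, 1.489)
t=0.020: state=(1.473, 1.479)
t=0.030: state=(1.479, 1.469)
continuing one RK4 step at a time; state shown every 25 steps (Δt=0.25):
t=0.250: state=(1.650, 1.270)
t=0.500: state=(1.912, 1.106)
t=0.750: state=(2.252, 1.001)
t=1.000: state=(2.680, 0.950)
t=1.250: state=(3.197, 0.957)
t=1.500: state=(3.795, 1.034)
t=1.750: state=(4.436, 1.208)
t=2.000: state=(5.031, 1.527)
t=2.250: state=(5.415, 2.057)
t=2.500: state=(5.370, 2.837)
t=2.750: state=(4.777, 3.759)
t=3.000: state=(3.814, 4.501)
t=3.250: state=(2.855, 4.760)
t=3.500: state=(2.137, 4.526)
t=3.750: state=(1.681, 4.000)
t=4.000: state=(1.423, 3.383)
t=4.250: state=(1.300, 2.795)
t=4.500: state=(1.273, 2.288)
t=4.750: state=(1.319, 1.875)
t=5.000: state=(1.431, 1.552)
t=5.250: state=(1.609, 1.309)
t=5.500: state=(1.856, 1.133)
t=5.750: state=(2.181, 1.017)
t=6.000: state=(2.591, 0.955)
t=6.220: state=(3.026, 0.948)
compare at T: x=3.026, y=0.948

largest component: x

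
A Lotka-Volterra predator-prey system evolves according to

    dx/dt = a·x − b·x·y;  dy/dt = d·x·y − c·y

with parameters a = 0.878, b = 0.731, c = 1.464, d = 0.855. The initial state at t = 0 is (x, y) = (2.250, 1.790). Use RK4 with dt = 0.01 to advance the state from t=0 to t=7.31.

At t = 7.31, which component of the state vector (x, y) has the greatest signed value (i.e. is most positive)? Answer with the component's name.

t=0.000: state=(2.250, 1.790)
step 1 (dt=0.01): k1=(-0.969, 0.823), k2=(-0.973, 0.817), k3=(-0.973, 0.817), k4=(-0.978, 0.812); state += dt/6·(k1+2k2+2k3+k4)
t=0.010: state=(2.240, 1.798)
t=0.020: state=(2.230, 1.806)
t=0.030: state=(2.221, 1.814)
continuing one RK4 step at a time; state shown every 25 steps (Δt=0.25):
t=0.250: state=(1.988, 1.954)
t=0.500: state=(1.720, 2.013)
t=0.750: state=(1.487, 1.965)
t=1.000: state=(1.307, 1.835)
t=1.250: state=(1.183, 1.659)
t=1.500: state=(1.107, 1.469)
t=1.750: state=(1.072, 1.285)
t=2.000: state=(1.072, 1.120)
t=2.250: state=(1.103, 0.979)
t=2.500: state=(1.161, 0.865)
t=2.750: state=(1.245, 0.775)
t=3.000: state=(1.355, 0.709)
t=3.250: state=(1.488, 0.666)
t=3.500: state=(1.645, 0.646)
t=3.750: state=(1.821, 0.648)
t=4.000: state=(2.010, 0.677)
t=4.250: state=(2.201, 0.736)
t=4.500: state=(2.377, 0.833)
t=4.750: state=(2.511, 0.975)
t=5.000: state=(2.573, 1.166)
t=5.250: state=(2.536, 1.399)
t=5.500: state=(2.391, 1.646)
t=5.750: state=(2.160, 1.859)
t=6.000: state=(1.890, 1.988)
t=6.250: state=(1.631, 2.007)
t=6.500: state=(1.416, 1.926)
t=6.750: state=(1.257, 1.776)
t=7.000: state=(1.150, 1.591)
t=7.250: state=(1.090, 1.401)
t=7.310: state=(1.082, 1.357)
compare at T: x=1.082, y=1.357

largest component: y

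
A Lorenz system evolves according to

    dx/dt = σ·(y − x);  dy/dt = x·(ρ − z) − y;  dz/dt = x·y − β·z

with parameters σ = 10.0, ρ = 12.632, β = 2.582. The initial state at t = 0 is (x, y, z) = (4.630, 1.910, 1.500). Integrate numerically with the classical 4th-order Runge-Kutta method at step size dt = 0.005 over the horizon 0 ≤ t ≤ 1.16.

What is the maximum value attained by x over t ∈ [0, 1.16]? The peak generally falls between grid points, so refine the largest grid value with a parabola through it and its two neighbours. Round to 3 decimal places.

t=0.000: state=(4.630, 1.910, 1.500)
step 1 (dt=0.005): k1=(-27.200, 49.631, 4.970), k2=(-25.279, 48.693, 5.374), k3=(-25.351, 48.745, 5.371), k4=(-23.495, 47.855, 5.756); state += dt/6·(k1+2k2+2k3+k4)
t=0.005: state=(4.503, 2.154, 1.527)
t=0.010: state=(4.395, 2.389, 1.557)
t=0.015: state=(4.302, 2.617, 1.592)
continuing one RK4 step at a time; state shown every 10 steps (Δt=0.05):
t=0.050: state=(4.036, 4.070, 1.917)
t=0.100: state=(4.459, 5.986, 2.681)
t=0.150: state=(5.474, 7.938, 3.981)
t=0.200: state=(6.855, 9.838, 6.087)
t=0.250: state=(8.353, 11.224, 9.156)
t=0.300: state=(9.566, 11.370, 12.883)
t=0.350: state=(10.000, 9.825, 16.283)
t=0.400: state=(9.367, 7.077, 18.200)
t=0.450: state=(7.857, 4.304, 18.290)
t=0.500: state=(6.010, 2.346, 17.135)
t=0.550: state=(4.319, 1.298, 15.485)
t=0.600: state=(3.025, 0.873, 13.789)
t=0.650: state=(2.151, 0.781, 12.216)
t=0.700: state=(1.622, 0.843, 10.806)
t=0.750: state=(1.342, 0.977, 9.559)
t=0.800: state=(1.235, 1.155, 8.465)
t=0.850: state=(1.250, 1.379, 7.513)
t=0.900: state=(1.359, 1.663, 6.696)
t=0.950: state=(1.553, 2.027, 6.011)
t=1.000: state=(1.836, 2.498, 5.462)
t=1.050: state=(2.221, 3.105, 5.067)
t=1.100: state=(2.727, 3.878, 4.858)
t=1.150: state=(3.379, 4.843, 4.895)
t=1.160: state=(3.529, 5.060, 4.939)
largest grid value and its neighbours: x(0.340)=9.99569, x(0.345)=10.00352, x(0.350)=10.00032
parabola through these three points peaks at t≈0.346 with x≈10.00377

max x = 10.004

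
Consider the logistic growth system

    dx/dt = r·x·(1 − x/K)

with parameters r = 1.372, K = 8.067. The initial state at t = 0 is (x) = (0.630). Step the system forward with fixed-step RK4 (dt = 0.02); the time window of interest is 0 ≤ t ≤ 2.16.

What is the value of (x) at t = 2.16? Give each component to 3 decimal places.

t=0.000: state=(0.630)
step 1 (dt=0.02): k1=(0.797), k2=(0.806), k3=(0.806), k4=(0.815); state += dt/6·(k1+2k2+2k3+k4)
t=0.020: state=(0.646)
t=0.040: state=(0.663)
t=0.060: state=(0.680)
continuing one RK4 step at a time; state shown every 5 steps (Δt=0.1):
t=0.100: state=(0.714)
t=0.200: state=(0.809)
t=0.300: state=(0.914)
t=0.400: state=(1.032)
t=0.500: state=(1.162)
t=0.600: state=(1.305)
t=0.700: state=(1.462)
t=0.800: state=(1.633)
t=0.900: state=(1.819)
t=1.000: state=(2.020)
t=1.100: state=(2.235)
t=1.200: state=(2.463)
t=1.300: state=(2.704)
t=1.400: state=(2.956)
t=1.500: state=(3.217)
t=1.600: state=(3.486)
t=1.700: state=(3.759)
t=1.800: state=(4.036)
t=1.900: state=(4.312)
t=2.000: state=(4.586)
t=2.100: state=(4.854)
t=2.160: state=(5.012)

(x) = (5.012)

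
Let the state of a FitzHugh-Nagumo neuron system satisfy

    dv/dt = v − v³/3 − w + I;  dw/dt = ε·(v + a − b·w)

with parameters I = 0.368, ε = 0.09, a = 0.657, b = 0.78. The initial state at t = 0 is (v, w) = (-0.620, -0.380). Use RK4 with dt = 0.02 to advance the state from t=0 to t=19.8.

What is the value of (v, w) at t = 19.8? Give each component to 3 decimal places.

t=0.000: state=(-0.620, -0.380)
step 1 (dt=0.02): k1=(0.207, 0.030), k2=(0.208, 0.030), k3=(0.208, 0.030), k4=(0.209, 0.030); state += dt/6·(k1+2k2+2k3+k4)
t=0.020: state=(-0.616, -0.379)
t=0.040: state=(-0.612, -0.379)
t=0.060: state=(-0.607, -0.378)
continuing one RK4 step at a time; state shown every 50 steps (Δt=1):
t=1.000: state=(-0.341, -0.340)
t=2.000: state=(0.248, -0.267)
t=3.000: state=(1.357, -0.123)
t=4.000: state=(1.826, 0.088)
t=5.000: state=(1.800, 0.298)
t=6.000: state=(1.717, 0.487)
t=7.000: state=(1.625, 0.657)
t=8.000: state=(1.528, 0.806)
t=9.000: state=(1.425, 0.937)
t=10.000: state=(1.310, 1.050)
t=11.000: state=(1.179, 1.144)
t=12.000: state=(1.018, 1.219)
t=13.000: state=(0.793, 1.273)
t=14.000: state=(0.408, 1.297)
t=15.000: state=(-0.484, 1.269)
t=16.000: state=(-1.776, 1.136)
t=17.000: state=(-1.977, 0.948)
t=18.000: state=(-1.929, 0.771)
t=19.000: state=(-1.868, 0.611)
t=19.800: state=(-1.819, 0.494)

(v, w) = (-1.819, 0.494)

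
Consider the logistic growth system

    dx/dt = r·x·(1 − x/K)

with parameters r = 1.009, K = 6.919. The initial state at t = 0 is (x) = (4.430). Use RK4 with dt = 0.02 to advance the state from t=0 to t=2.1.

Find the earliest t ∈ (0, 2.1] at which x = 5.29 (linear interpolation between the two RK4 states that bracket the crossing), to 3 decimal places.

t = 0.596

t=0.000: state=(4.430)
step 1 (dt=0.02): k1=(1.608), k2=(1.603), k3=(1.603), k4=(1.599); state += dt/6·(k1+2k2+2k3+k4)
t=0.020: state=(4.462)
t=0.040: state=(4.494)
t=0.060: state=(4.526)
continuing one RK4 step at a time; state shown every 5 steps (Δt=0.1):
t=0.100: state=(4.588)
t=0.200: state=(4.742)
t=0.300: state=(4.889)
t=0.400: state=(5.031)
t=0.500: state=(5.166)
t=0.580: state=(5.270)
next step: t=0.600: state=(5.295) — x has crossed 5.29
linear interpolation between t=0.580 (5.26985) and t=0.600 (5.29506) → t≈0.596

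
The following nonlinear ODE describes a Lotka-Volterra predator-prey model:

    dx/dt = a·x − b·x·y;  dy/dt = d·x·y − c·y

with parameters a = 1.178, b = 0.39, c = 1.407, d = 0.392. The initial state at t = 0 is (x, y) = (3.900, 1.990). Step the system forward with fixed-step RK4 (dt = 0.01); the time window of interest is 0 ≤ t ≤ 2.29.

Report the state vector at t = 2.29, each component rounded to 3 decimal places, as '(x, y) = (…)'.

t=0.000: state=(3.900, 1.990)
step 1 (dt=0.01): k1=(1.567, 0.242), k2=(1.569, 0.249), k3=(1.569, 0.249), k4=(1.570, 0.255); state += dt/6·(k1+2k2+2k3+k4)
t=0.010: state=(3.916, 1.992)
t=0.020: state=(3.931, 1.995)
t=0.030: state=(3.947, 1.998)
continuing one RK4 step at a time; state shown every 10 steps (Δt=0.1):
t=0.100: state=(4.058, 2.021)
t=0.200: state=(4.216, 2.064)
t=0.300: state=(4.371, 2.122)
t=0.400: state=(4.521, 2.195)
t=0.500: state=(4.661, 2.283)
t=0.600: state=(4.788, 2.387)
t=0.700: state=(4.896, 2.507)
t=0.800: state=(4.982, 2.643)
t=0.900: state=(5.041, 2.795)
t=1.000: state=(5.070, 2.961)
t=1.100: state=(5.064, 3.138)
t=1.200: state=(5.023, 3.322)
t=1.300: state=(4.946, 3.509)
t=1.400: state=(4.835, 3.693)
t=1.500: state=(4.694, 3.868)
t=1.600: state=(4.527, 4.026)
t=1.700: state=(4.341, 4.162)
t=1.800: state=(4.143, 4.270)
t=1.900: state=(3.939, 4.346)
t=2.000: state=(3.737, 4.389)
t=2.100: state=(3.542, 4.397)
t=2.200: state=(3.358, 4.373)
t=2.290: state=(3.205, 4.326)

(x, y) = (3.205, 4.326)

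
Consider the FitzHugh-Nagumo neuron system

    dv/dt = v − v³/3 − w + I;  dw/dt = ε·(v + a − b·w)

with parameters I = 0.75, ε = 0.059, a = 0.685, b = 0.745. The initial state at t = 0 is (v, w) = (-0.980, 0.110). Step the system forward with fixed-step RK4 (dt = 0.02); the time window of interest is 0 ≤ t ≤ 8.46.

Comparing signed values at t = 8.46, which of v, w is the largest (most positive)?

largest component: v

t=0.000: state=(-0.980, 0.110)
step 1 (dt=0.02): k1=(-0.026, -0.022), k2=(-0.026, -0.022), k3=(-0.026, -0.022), k4=(-0.026, -0.022); state += dt/6·(k1+2k2+2k3+k4)
t=0.020: state=(-0.981, 0.110)
t=0.040: state=(-0.981, 0.109)
t=0.060: state=(-0.982, 0.109)
continuing one RK4 step at a time; state shown every 25 steps (Δt=0.5):
t=0.500: state=(-0.990, 0.099)
t=1.000: state=(-0.995, 0.088)
t=1.500: state=(-0.995, 0.077)
t=2.000: state=(-0.989, 0.066)
t=2.500: state=(-0.977, 0.056)
t=3.000: state=(-0.961, 0.046)
t=3.500: state=(-0.939, 0.038)
t=4.000: state=(-0.911, 0.030)
t=4.500: state=(-0.878, 0.023)
t=5.000: state=(-0.836, 0.018)
t=5.500: state=(-0.786, 0.013)
t=6.000: state=(-0.722, 0.011)
t=6.500: state=(-0.641, 0.011)
t=7.000: state=(-0.532, 0.013)
t=7.500: state=(-0.379, 0.020)
t=8.000: state=(-0.149, 0.031)
t=8.460: state=(0.180, 0.049)
compare at T: v=0.180, w=0.049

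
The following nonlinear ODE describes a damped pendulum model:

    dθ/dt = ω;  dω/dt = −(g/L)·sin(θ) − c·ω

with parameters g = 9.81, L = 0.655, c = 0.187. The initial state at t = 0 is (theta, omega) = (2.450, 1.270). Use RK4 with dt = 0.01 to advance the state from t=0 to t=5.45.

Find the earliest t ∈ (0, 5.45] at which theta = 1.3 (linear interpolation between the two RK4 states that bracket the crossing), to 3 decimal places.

t = 0.638

t=0.000: state=(2.450, 1.270)
step 1 (dt=0.01): k1=(1.270, -9.789), k2=(1.221, -9.707), k3=(1.221, -9.710), k4=(1.173, -9.630); state += dt/6·(k1+2k2+2k3+k4)
t=0.010: state=(2.462, 1.173)
t=0.020: state=(2.473, 1.077)
t=0.030: state=(2.484, 0.983)
continuing one RK4 step at a time; state shown every 20 steps (Δt=0.2):
t=0.200: state=(2.523, -0.498)
t=0.400: state=(2.240, -2.431)
t=0.600: state=(1.501, -5.049)
t=0.630: state=(1.344, -5.464)
next step: t=0.640: state=(1.288, -5.598) — theta has crossed 1.3
linear interpolation between t=0.630 (1.34375) and t=0.640 (1.28844) → t≈0.638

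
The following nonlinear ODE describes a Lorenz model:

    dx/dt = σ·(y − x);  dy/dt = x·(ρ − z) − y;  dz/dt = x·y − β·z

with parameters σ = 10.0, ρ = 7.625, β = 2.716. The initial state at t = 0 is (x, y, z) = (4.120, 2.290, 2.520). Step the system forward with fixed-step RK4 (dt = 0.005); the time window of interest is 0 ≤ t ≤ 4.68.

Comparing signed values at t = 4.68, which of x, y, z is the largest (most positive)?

t=0.000: state=(4.120, 2.290, 2.520)
step 1 (dt=0.005): k1=(-18.300, 18.743, 2.590), k2=(-17.374, 18.436, 2.659), k3=(-17.405, 18.448, 2.661), k4=(-16.507, 18.152, 2.727); state += dt/6·(k1+2k2+2k3+k4)
t=0.005: state=(4.033, 2.382, 2.533)
t=0.010: state=(3.955, 2.472, 2.547)
t=0.015: state=(3.885, 2.558, 2.562)
continuing one RK4 step at a time; state shown every 40 steps (Δt=0.2):
t=0.200: state=(4.153, 5.001, 3.706)
t=0.400: state=(5.776, 6.243, 6.825)
t=0.600: state=(5.340, 4.550, 8.844)
t=0.800: state=(3.712, 3.088, 7.631)
t=1.000: state=(3.086, 3.056, 5.940)
t=1.200: state=(3.437, 3.780, 5.145)
t=1.400: state=(4.288, 4.737, 5.584)
t=1.600: state=(4.929, 5.050, 6.867)
t=1.800: state=(4.699, 4.398, 7.557)
t=2.000: state=(4.056, 3.787, 7.090)
t=2.200: state=(3.769, 3.756, 6.335)
t=2.400: state=(3.951, 4.123, 6.013)
t=2.600: state=(4.334, 4.512, 6.288)
t=2.800: state=(4.541, 4.553, 6.809)
t=3.000: state=(4.402, 4.274, 7.012)
t=3.200: state=(4.146, 4.043, 6.788)
t=3.400: state=(4.047, 4.054, 6.476)
t=3.600: state=(4.146, 4.226, 6.376)
t=3.800: state=(4.306, 4.371, 6.524)
t=4.000: state=(4.366, 4.358, 6.729)
t=4.200: state=(4.293, 4.238, 6.781)
t=4.400: state=(4.191, 4.154, 6.674)
t=4.600: state=(4.163, 4.172, 6.550)
t=4.680: state=(4.177, 4.201, 6.526)
compare at T: x=4.177, y=4.201, z=6.526

largest component: z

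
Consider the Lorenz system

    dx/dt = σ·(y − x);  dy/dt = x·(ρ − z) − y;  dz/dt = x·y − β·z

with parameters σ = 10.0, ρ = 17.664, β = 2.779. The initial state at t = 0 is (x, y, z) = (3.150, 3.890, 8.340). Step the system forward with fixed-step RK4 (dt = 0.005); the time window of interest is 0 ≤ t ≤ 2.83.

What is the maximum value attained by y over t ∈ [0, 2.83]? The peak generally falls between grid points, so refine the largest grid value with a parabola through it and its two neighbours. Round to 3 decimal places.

max y = 12.792

t=0.000: state=(3.150, 3.890, 8.340)
step 1 (dt=0.005): k1=(7.400, 25.481, -10.923), k2=(7.852, 25.676, -10.574), k3=(7.846, 25.683, -10.570), k4=(8.292, 25.886, -10.214); state += dt/6·(k1+2k2+2k3+k4)
t=0.005: state=(3.189, 4.018, 8.287)
t=0.010: state=(3.233, 4.149, 8.238)
t=0.015: state=(3.281, 4.282, 8.192)
continuing one RK4 step at a time; state shown every 20 steps (Δt=0.1):
t=0.100: state=(4.695, 6.995, 8.161)
t=0.200: state=(7.651, 11.101, 11.166)
t=0.300: state=(10.675, 12.500, 18.593)
t=0.400: state=(10.070, 7.098, 23.569)
t=0.500: state=(6.236, 2.433, 21.016)
t=0.600: state=(3.406, 1.616, 16.653)
t=0.700: state=(2.458, 2.212, 13.063)
t=0.800: state=(2.718, 3.438, 10.510)
t=0.900: state=(3.897, 5.566, 9.245)
t=1.000: state=(6.114, 8.865, 10.180)
t=1.100: state=(9.075, 11.853, 14.876)
t=1.200: state=(10.490, 10.015, 21.322)
t=1.300: state=(8.214, 4.770, 22.249)
t=1.400: state=(4.987, 2.410, 18.730)
t=1.500: state=(3.310, 2.470, 14.990)
t=1.600: state=(3.112, 3.475, 12.149)
t=1.700: state=(3.958, 5.283, 10.530)
t=1.800: state=(5.773, 8.061, 10.820)
t=1.900: state=(8.318, 10.856, 14.203)
t=2.000: state=(9.983, 10.301, 19.747)
t=2.100: state=(8.669, 6.050, 21.804)
t=2.200: state=(5.844, 3.296, 19.303)
t=2.300: state=(4.035, 2.992, 15.871)
t=2.400: state=(3.653, 3.862, 13.119)
t=2.500: state=(4.361, 5.547, 11.553)
t=2.600: state=(5.988, 8.017, 11.827)
t=2.700: state=(8.177, 10.285, 14.790)
t=2.800: state=(9.507, 9.710, 19.335)
t=2.830: state=(9.442, 8.807, 20.323)
largest grid value and its neighbours: y(0.270)=12.78705, y(0.275)=12.79134, y(0.280)=12.77539
parabola through these three points peaks at t≈0.274 with y≈12.79218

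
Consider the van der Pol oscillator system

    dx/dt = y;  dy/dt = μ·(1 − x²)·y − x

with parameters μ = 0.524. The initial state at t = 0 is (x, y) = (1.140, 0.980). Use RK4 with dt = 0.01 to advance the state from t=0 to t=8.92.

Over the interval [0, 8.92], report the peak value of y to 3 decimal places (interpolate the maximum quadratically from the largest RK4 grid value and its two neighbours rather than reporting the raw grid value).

max y = 2.173

t=0.000: state=(1.140, 0.980)
step 1 (dt=0.01): k1=(0.980, -1.294), k2=(0.974, -1.303), k3=(0.973, -1.303), k4=(0.967, -1.313); state += dt/6·(k1+2k2+2k3+k4)
t=0.010: state=(1.150, 0.967)
t=0.020: state=(1.159, 0.954)
t=0.030: state=(1.169, 0.940)
continuing one RK4 step at a time; state shown every 50 steps (Δt=0.5):
t=0.500: state=(1.443, 0.211)
t=1.000: state=(1.370, -0.469)
t=1.500: state=(1.001, -0.992)
t=2.000: state=(0.377, -1.508)
t=2.500: state=(-0.494, -1.914)
t=3.000: state=(-1.388, -1.457)
t=3.500: state=(-1.820, -0.270)
t=4.000: state=(-1.732, 0.536)
t=4.500: state=(-1.336, 1.029)
t=5.000: state=(-0.702, 1.525)
t=5.500: state=(0.203, 2.074)
t=6.000: state=(1.257, 1.913)
t=6.500: state=(1.898, 0.583)
t=7.000: state=(1.913, -0.410)
t=7.500: state=(1.569, -0.924)
t=8.000: state=(0.998, -1.373)
t=8.500: state=(0.175, -1.937)
t=8.920: state=(-0.719, -2.229)
largest grid value and its neighbours: y(5.700)=2.17240, y(5.710)=2.17270, y(5.720)=2.17247
parabola through these three points peaks at t≈5.711 with y≈2.17270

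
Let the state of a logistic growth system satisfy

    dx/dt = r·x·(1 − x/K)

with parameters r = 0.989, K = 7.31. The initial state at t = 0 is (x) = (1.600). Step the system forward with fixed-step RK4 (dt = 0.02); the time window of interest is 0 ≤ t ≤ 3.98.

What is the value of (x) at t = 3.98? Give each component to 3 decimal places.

t=0.000: state=(1.600)
step 1 (dt=0.02): k1=(1.236), k2=(1.243), k3=(1.243), k4=(1.250); state += dt/6·(k1+2k2+2k3+k4)
t=0.020: state=(1.625)
t=0.040: state=(1.650)
t=0.060: state=(1.675)
continuing one RK4 step at a time; state shown every 10 steps (Δt=0.2):
t=0.200: state=(1.861)
t=0.400: state=(2.148)
t=0.600: state=(2.460)
t=0.800: state=(2.793)
t=1.000: state=(3.141)
t=1.200: state=(3.499)
t=1.400: state=(3.860)
t=1.600: state=(4.217)
t=1.800: state=(4.564)
t=2.000: state=(4.894)
t=2.200: state=(5.202)
t=2.400: state=(5.486)
t=2.600: state=(5.743)
t=2.800: state=(5.973)
t=3.000: state=(6.176)
t=3.200: state=(6.353)
t=3.400: state=(6.506)
t=3.600: state=(6.637)
t=3.800: state=(6.748)
t=3.980: state=(6.834)

(x) = (6.834)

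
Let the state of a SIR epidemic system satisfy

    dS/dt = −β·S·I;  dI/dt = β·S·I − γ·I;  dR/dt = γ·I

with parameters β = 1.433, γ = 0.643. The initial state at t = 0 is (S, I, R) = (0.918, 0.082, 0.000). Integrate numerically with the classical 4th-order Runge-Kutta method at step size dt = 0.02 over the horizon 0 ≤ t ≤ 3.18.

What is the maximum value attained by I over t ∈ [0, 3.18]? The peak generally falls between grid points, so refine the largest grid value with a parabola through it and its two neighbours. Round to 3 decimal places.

max I = 0.230

t=0.000: state=(0.918, 0.082, 0.000)
step 1 (dt=0.02): k1=(-0.108, 0.055, 0.053), k2=(-0.108, 0.055, 0.053), k3=(-0.108, 0.055, 0.053), k4=(-0.109, 0.056, 0.053); state += dt/6·(k1+2k2+2k3+k4)
t=0.020: state=(0.916, 0.083, 0.001)
t=0.040: state=(0.914, 0.084, 0.002)
t=0.060: state=(0.911, 0.085, 0.003)
continuing one RK4 step at a time; state shown every 10 steps (Δt=0.2):
t=0.200: state=(0.895, 0.094, 0.011)
t=0.400: state=(0.870, 0.106, 0.024)
t=0.600: state=(0.842, 0.119, 0.039)
t=0.800: state=(0.813, 0.133, 0.055)
t=1.000: state=(0.781, 0.147, 0.073)
t=1.200: state=(0.747, 0.160, 0.092)
t=1.400: state=(0.712, 0.174, 0.114)
t=1.600: state=(0.676, 0.187, 0.137)
t=1.800: state=(0.640, 0.198, 0.162)
t=2.000: state=(0.604, 0.208, 0.188)
t=2.200: state=(0.568, 0.217, 0.215)
t=2.400: state=(0.533, 0.223, 0.244)
t=2.600: state=(0.500, 0.227, 0.273)
t=2.800: state=(0.468, 0.230, 0.302)
t=3.000: state=(0.438, 0.230, 0.332)
t=3.180: state=(0.413, 0.229, 0.358)
largest grid value and its neighbours: I(2.900)=0.23007, I(2.920)=0.23009, I(2.940)=0.23009
parabola through these three points peaks at t≈2.930 with I≈0.23009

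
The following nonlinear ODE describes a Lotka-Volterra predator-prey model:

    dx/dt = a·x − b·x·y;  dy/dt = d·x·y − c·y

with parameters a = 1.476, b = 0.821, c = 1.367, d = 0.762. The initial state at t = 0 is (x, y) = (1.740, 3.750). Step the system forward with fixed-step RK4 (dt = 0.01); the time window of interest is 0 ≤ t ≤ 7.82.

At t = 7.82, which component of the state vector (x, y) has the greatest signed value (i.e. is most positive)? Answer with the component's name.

largest component: x

t=0.000: state=(1.740, 3.750)
step 1 (dt=0.01): k1=(-2.789, -0.154), k2=(-2.765, -0.194), k3=(-2.765, -0.194), k4=(-2.742, -0.233); state += dt/6·(k1+2k2+2k3+k4)
t=0.010: state=(1.712, 3.748)
t=0.020: state=(1.685, 3.745)
t=0.030: state=(1.658, 3.742)
continuing one RK4 step at a time; state shown every 50 steps (Δt=0.5):
t=0.500: state=(0.877, 3.023)
t=1.000: state=(0.656, 2.020)
t=1.500: state=(0.701, 1.312)
t=2.000: state=(0.939, 0.899)
t=2.500: state=(1.422, 0.705)
t=3.000: state=(2.242, 0.707)
t=3.500: state=(3.337, 1.031)
t=4.000: state=(3.785, 2.125)
t=4.500: state=(2.369, 3.613)
t=5.000: state=(1.104, 3.414)
t=5.500: state=(0.700, 2.388)
t=6.000: state=(0.660, 1.551)
t=6.500: state=(0.821, 1.032)
t=7.000: state=(1.197, 0.759)
t=7.500: state=(1.876, 0.680)
t=7.820: state=(2.500, 0.747)
compare at T: x=2.500, y=0.747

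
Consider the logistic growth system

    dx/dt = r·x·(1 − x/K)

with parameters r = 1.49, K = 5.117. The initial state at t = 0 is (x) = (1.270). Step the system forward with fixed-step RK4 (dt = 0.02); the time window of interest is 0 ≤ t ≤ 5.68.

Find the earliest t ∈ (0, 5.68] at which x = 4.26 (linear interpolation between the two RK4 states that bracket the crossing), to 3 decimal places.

t = 1.820

t=0.000: state=(1.270)
step 1 (dt=0.02): k1=(1.423), k2=(1.433), k3=(1.433), k4=(1.444); state += dt/6·(k1+2k2+2k3+k4)
t=0.020: state=(1.299)
t=0.040: state=(1.328)
t=0.060: state=(1.357)
continuing one RK4 step at a time; state shown every 10 steps (Δt=0.2):
t=0.200: state=(1.575)
t=0.400: state=(1.917)
t=0.600: state=(2.285)
t=0.800: state=(2.666)
t=1.000: state=(3.041)
t=1.200: state=(3.396)
t=1.400: state=(3.718)
t=1.600: state=(4.000)
t=1.800: state=(4.238)
t=1.820: state=(4.260)
next step: t=1.840: state=(4.281) — x has crossed 4.26
linear interpolation between t=1.820 (4.25995) and t=1.840 (4.28101) → t≈1.820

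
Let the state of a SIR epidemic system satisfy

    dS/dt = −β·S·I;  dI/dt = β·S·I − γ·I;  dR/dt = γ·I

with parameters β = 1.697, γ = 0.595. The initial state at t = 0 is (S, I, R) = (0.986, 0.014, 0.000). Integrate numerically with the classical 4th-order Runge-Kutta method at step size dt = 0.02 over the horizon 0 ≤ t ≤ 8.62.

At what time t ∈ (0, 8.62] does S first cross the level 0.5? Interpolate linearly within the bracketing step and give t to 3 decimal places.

t=0.000: state=(0.986, 0.014, 0.000)
step 1 (dt=0.02): k1=(-0.023, 0.015, 0.008), k2=(-0.024, 0.015, 0.008), k3=(-0.024, 0.015, 0.008), k4=(-0.024, 0.015, 0.009); state += dt/6·(k1+2k2+2k3+k4)
t=0.020: state=(0.986, 0.014, 0.000)
t=0.040: state=(0.985, 0.015, 0.000)
t=0.060: state=(0.985, 0.015, 0.001)
continuing one RK4 step at a time; state shown every 25 steps (Δt=0.5):
t=0.500: state=(0.971, 0.024, 0.006)
t=1.000: state=(0.945, 0.040, 0.015)
t=1.500: state=(0.905, 0.065, 0.030)
t=2.000: state=(0.843, 0.102, 0.055)
t=2.500: state=(0.759, 0.149, 0.092)
t=3.000: state=(0.654, 0.202, 0.144)
t=3.500: state=(0.539, 0.249, 0.212)
t=3.660: state=(0.503, 0.261, 0.236)
next step: t=3.680: state=(0.499, 0.262, 0.239) — S has crossed 0.5
linear interpolation between t=3.660 (0.50312) and t=3.680 (0.49867) → t≈3.674

t = 3.674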